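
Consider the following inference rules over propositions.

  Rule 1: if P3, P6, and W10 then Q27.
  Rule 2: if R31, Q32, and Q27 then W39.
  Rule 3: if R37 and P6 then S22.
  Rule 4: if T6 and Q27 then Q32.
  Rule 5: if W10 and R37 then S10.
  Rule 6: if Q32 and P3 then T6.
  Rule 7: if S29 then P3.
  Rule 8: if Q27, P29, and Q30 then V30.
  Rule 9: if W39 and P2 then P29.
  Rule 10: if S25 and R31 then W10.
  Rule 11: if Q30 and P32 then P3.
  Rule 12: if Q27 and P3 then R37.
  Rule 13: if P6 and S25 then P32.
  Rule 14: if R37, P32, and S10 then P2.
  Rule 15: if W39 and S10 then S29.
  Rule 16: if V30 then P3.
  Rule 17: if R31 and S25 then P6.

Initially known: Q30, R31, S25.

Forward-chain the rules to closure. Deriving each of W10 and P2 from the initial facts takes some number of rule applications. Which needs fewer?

W10

W10: From S25 and R31, Rule 10 gives W10. [1 rule application]
P2: R31 and S25 hold, so P6 follows (Rule 17). From S25 and R31, Rule 10 gives W10. From P6 and S25, Rule 13 gives P32. From Q30 and P32, Rule 11 gives P3. From P3, P6, and W10, Rule 1 gives Q27. Q27 and P3 hold, so R37 follows (Rule 12). From W10 and R37, Rule 5 gives S10. R37, P32, and S10 hold, so P2 follows (Rule 14). [8 rule applications]
W10 needs fewer.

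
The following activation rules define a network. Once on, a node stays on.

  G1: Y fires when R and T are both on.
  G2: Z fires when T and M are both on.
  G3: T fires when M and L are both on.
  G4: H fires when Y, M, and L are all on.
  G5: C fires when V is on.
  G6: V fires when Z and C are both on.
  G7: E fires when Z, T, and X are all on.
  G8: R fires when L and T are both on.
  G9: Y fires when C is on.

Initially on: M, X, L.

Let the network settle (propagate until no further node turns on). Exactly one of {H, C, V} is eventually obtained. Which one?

H

M and L are on, so T fires (G3).
G8: L and T on → R on.
G1: R and T on → Y on.
G4: Y, M, and L on → H on.
V would need Z and C (G6), but C never turns on. C would need V (G5), but V never turns on.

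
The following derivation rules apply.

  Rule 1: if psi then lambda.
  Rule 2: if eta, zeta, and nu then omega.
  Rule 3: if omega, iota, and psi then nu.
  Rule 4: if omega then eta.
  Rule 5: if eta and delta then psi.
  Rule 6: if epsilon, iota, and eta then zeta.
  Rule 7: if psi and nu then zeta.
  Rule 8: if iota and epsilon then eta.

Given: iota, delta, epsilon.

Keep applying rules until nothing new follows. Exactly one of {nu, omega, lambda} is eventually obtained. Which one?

lambda

iota and epsilon hold, so eta follows (Rule 8).
From eta and delta, Rule 5 gives psi.
From psi, Rule 1 gives lambda.
nu would need omega, iota, and psi (Rule 3), but omega is never established. omega would need eta, zeta, and nu (Rule 2), but nu is never established.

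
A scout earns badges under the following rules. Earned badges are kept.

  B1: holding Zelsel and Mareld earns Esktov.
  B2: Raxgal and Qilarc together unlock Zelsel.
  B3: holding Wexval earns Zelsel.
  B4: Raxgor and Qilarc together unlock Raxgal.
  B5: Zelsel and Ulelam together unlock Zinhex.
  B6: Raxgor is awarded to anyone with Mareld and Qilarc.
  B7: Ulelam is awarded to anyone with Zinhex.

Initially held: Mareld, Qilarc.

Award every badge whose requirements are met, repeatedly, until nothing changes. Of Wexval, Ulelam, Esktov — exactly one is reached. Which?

With Mareld and Qilarc, Raxgor is earned (B6).
With Raxgor and Qilarc, Raxgal is earned (B4).
With Raxgal and Qilarc, Zelsel is earned (B2).
With Zelsel and Mareld, Esktov is earned (B1).
No rule produces Wexval, and it is not given. Ulelam would need Zinhex (B7), but Zinhex is never earned.

Esktov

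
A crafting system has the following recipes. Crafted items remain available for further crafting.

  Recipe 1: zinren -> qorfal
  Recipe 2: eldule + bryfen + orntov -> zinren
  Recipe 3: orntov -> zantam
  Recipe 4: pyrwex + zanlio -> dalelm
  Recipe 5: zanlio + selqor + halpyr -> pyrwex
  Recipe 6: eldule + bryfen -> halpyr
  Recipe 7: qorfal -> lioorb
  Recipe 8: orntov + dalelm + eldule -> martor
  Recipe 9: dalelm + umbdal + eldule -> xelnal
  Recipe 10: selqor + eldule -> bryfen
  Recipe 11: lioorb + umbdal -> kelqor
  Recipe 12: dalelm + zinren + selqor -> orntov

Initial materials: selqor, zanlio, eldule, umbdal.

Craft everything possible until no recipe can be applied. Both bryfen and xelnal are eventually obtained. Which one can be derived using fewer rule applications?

bryfen: Using Recipe 10, selqor and eldule make bryfen. [1 rule application]
xelnal: Using Recipe 10, selqor and eldule make bryfen. Using Recipe 6, eldule and bryfen make halpyr. zanlio + selqor + halpyr -> pyrwex (Recipe 5). Using Recipe 4, pyrwex and zanlio make dalelm. Using Recipe 9, dalelm, umbdal, and eldule make xelnal. [5 rule applications]
bryfen needs fewer.

bryfen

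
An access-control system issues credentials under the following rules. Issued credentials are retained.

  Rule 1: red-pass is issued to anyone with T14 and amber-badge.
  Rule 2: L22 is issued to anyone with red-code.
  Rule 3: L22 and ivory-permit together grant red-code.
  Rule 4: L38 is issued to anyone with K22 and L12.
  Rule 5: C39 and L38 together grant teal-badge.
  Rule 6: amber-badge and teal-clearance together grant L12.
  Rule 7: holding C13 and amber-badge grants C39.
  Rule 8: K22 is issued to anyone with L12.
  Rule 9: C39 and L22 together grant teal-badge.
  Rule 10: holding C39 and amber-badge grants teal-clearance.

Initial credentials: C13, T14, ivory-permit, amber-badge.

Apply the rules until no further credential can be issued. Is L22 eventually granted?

No

L22 would need red-code (Rule 2), but red-code is never granted.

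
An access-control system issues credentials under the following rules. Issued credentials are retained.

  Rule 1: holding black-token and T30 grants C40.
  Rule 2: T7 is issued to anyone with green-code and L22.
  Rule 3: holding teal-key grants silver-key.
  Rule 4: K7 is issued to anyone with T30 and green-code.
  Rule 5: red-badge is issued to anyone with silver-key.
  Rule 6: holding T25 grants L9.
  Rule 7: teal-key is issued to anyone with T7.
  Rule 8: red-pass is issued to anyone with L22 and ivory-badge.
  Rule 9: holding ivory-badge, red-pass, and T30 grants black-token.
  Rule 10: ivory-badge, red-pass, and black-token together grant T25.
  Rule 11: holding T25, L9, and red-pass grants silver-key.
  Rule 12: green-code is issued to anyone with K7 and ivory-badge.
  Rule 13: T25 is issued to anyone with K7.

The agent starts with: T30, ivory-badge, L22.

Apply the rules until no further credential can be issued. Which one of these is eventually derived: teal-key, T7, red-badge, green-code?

red-badge

Holding L22 and ivory-badge grants red-pass (Rule 8).
Holding ivory-badge, red-pass, and T30 grants black-token (Rule 9).
Holding ivory-badge, red-pass, and black-token grants T25 (Rule 10).
Holding T25 grants L9 (Rule 6).
Holding T25, L9, and red-pass grants silver-key (Rule 11).
Holding silver-key grants red-badge (Rule 5).
teal-key would need T7 (Rule 7), but T7 is never granted. T7 would need green-code and L22 (Rule 2), but green-code is never granted. green-code would need K7 and ivory-badge (Rule 12), but K7 is never granted.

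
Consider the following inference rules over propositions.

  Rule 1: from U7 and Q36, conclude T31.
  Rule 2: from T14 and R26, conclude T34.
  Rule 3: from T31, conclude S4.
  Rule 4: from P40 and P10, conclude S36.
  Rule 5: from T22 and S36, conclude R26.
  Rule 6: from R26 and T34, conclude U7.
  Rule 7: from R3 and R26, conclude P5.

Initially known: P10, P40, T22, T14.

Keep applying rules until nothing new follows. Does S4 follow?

S4 would need T31 (Rule 3), but T31 is never established.

No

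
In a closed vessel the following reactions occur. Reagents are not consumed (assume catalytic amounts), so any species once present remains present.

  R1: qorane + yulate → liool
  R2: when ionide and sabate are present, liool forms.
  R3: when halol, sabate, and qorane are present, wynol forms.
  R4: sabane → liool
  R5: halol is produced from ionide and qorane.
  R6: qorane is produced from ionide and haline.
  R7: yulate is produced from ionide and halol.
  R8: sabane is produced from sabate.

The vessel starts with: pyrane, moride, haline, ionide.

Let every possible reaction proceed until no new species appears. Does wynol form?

No

wynol would need halol, sabate, and qorane (R3), but sabate never forms.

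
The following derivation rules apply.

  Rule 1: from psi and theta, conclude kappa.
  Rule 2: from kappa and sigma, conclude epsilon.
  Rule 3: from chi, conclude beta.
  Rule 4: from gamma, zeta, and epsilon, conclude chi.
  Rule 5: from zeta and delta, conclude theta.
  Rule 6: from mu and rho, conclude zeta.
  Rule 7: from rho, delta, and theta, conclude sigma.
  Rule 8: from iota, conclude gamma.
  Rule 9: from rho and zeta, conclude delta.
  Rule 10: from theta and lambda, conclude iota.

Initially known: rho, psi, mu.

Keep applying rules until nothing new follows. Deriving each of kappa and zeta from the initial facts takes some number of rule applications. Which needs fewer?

zeta: mu and rho hold, so zeta follows (Rule 6). [1 rule application]
kappa: From mu and rho, Rule 6 gives zeta. From rho and zeta, Rule 9 gives delta. zeta and delta hold, so theta follows (Rule 5). psi and theta hold, so kappa follows (Rule 1). [4 rule applications]
zeta needs fewer.

zeta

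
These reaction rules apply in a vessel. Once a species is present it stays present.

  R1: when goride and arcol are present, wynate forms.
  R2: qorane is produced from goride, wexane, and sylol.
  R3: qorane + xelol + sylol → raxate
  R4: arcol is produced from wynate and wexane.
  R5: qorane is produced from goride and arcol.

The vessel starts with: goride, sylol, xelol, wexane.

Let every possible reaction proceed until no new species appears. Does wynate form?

No

wynate would need goride and arcol (R1), but arcol never forms.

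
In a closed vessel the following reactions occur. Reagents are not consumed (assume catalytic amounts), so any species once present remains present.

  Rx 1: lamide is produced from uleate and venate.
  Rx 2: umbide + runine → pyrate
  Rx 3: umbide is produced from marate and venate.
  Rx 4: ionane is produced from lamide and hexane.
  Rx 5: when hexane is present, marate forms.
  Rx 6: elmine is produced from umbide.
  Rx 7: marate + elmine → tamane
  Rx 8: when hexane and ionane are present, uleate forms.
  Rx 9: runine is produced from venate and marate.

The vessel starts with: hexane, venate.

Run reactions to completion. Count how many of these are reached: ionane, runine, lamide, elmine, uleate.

2

hexane present → marate forms (Rx 5).
venate and marate present → runine forms (Rx 9).
marate and venate present → umbide forms (Rx 3).
umbide present → elmine forms (Rx 6).
ionane would need lamide and hexane (Rx 4), but lamide never forms.
runine: reached.
lamide would need uleate and venate (Rx 1), but uleate never forms.
elmine: reached.
uleate would need hexane and ionane (Rx 8), but ionane never forms.
Reached: runine and elmine — 2 of the 5.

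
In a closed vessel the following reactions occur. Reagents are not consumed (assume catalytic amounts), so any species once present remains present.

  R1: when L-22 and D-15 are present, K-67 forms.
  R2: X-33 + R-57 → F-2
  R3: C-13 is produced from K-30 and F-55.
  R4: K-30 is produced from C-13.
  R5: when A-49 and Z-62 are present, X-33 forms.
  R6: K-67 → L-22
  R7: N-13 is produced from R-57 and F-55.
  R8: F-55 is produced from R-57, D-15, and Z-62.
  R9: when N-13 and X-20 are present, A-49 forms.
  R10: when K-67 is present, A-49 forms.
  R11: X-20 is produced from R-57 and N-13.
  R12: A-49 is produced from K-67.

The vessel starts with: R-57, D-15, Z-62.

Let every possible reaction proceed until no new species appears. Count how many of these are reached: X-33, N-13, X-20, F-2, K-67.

4

R-57, D-15, and Z-62 present → F-55 forms (R8).
R-57 and F-55 present → N-13 forms (R7).
R-57 and N-13 present → X-20 forms (R11).
N-13 and X-20 present → A-49 forms (R9).
A-49 and Z-62 present → X-33 forms (R5).
X-33 and R-57 present → F-2 forms (R2).
X-33: reached.
N-13: reached.
X-20: reached.
F-2: reached.
K-67 would need L-22 and D-15 (R1), but L-22 never forms.
Reached: X-33, N-13, X-20, and F-2 — 4 of the 5.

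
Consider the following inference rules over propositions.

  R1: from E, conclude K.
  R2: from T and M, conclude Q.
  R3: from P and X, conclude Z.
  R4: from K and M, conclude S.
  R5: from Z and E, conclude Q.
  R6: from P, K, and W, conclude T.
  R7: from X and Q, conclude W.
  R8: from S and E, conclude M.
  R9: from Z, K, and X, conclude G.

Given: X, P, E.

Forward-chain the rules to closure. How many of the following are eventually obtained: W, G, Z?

P and X hold, so Z follows (R3).
E holds, so K follows (R1).
From Z, K, and X, R9 gives G.
From Z and E, R5 gives Q.
X and Q hold, so W follows (R7).
W: reached.
G: reached.
Z: reached.
All 3 are reached.

3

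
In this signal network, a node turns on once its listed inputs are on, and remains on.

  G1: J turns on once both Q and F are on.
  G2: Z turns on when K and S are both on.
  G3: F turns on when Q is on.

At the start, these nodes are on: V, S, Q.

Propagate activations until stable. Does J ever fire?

Yes

Q is on, so F turns on (G3).
G1: Q and F on → J on.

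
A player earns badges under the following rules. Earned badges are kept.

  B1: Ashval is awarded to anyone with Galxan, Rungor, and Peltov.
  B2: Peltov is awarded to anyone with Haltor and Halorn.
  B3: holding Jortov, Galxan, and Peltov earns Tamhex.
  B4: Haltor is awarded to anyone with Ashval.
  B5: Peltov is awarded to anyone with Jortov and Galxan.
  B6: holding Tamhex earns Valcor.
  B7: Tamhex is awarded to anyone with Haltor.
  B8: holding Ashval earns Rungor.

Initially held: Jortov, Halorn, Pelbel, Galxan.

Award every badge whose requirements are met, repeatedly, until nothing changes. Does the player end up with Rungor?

Rungor would need Ashval (B8), but Ashval is never earned.

No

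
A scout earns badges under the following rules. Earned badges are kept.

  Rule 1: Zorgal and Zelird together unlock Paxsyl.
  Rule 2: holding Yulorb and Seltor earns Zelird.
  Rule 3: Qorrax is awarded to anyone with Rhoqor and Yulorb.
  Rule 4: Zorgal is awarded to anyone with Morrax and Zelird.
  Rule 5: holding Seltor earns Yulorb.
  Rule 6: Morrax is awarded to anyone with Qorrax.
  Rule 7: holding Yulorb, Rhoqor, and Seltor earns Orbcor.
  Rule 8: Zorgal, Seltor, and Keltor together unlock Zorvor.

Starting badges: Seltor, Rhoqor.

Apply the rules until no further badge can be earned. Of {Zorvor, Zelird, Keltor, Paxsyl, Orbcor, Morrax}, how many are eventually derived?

4

With Seltor, Yulorb is earned (Rule 5).
With Yulorb, Rhoqor, and Seltor, Orbcor is earned (Rule 7).
With Rhoqor and Yulorb, Qorrax is earned (Rule 3).
With Yulorb and Seltor, Zelird is earned (Rule 2).
With Qorrax, Morrax is earned (Rule 6).
With Morrax and Zelird, Zorgal is earned (Rule 4).
With Zorgal and Zelird, Paxsyl is earned (Rule 1).
Zorvor would need Zorgal, Seltor, and Keltor (Rule 8), but Keltor is never earned.
Zelird: reached.
No rule produces Keltor, and it is not given.
Paxsyl: reached.
Orbcor: reached.
Morrax: reached.
Reached: Zelird, Paxsyl, Orbcor, and Morrax — 4 of the 6.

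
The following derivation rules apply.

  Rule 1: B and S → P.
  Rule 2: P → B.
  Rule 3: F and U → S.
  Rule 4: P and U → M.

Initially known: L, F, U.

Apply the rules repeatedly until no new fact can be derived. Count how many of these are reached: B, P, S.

From F and U, Rule 3 gives S.
B would need P (Rule 2), but P is never established.
P would need B and S (Rule 1), but B is never established.
S: reached.
Reached: S — 1 of the 3.

1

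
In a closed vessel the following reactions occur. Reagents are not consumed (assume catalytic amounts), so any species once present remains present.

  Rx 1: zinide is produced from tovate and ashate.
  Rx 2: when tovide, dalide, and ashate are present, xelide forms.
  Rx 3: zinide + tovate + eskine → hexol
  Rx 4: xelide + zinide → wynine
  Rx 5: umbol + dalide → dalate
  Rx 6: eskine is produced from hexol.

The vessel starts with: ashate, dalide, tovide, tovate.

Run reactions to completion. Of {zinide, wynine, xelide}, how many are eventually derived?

tovide, dalide, and ashate present → xelide forms (Rx 2).
tovate and ashate present → zinide forms (Rx 1).
xelide and zinide present → wynine forms (Rx 4).
zinide: reached.
wynine: reached.
xelide: reached.
All 3 are reached.

3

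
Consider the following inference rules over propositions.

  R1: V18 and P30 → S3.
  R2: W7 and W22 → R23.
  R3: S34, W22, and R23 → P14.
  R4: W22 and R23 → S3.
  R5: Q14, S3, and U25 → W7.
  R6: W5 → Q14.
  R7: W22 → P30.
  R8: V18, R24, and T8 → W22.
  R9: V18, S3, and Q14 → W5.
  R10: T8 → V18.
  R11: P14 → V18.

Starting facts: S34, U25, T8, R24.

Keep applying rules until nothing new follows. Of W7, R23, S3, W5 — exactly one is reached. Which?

T8 holds, so V18 follows (R10).
V18, R24, and T8 hold, so W22 follows (R8).
W22 holds, so P30 follows (R7).
From V18 and P30, R1 gives S3.
W5 would need V18, S3, and Q14 (R9), but Q14 is never established. W7 would need Q14, S3, and U25 (R5), but Q14 is never established. R23 would need W7 and W22 (R2), but W7 is never established.

S3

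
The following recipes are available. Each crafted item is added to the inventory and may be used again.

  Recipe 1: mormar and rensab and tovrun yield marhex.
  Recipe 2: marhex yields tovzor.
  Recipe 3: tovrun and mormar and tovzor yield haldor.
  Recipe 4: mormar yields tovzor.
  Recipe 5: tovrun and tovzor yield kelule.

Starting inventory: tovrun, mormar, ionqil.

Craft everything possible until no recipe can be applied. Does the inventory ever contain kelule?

Yes

mormar → tovzor (Recipe 4).
tovrun and tovzor → kelule (Recipe 5).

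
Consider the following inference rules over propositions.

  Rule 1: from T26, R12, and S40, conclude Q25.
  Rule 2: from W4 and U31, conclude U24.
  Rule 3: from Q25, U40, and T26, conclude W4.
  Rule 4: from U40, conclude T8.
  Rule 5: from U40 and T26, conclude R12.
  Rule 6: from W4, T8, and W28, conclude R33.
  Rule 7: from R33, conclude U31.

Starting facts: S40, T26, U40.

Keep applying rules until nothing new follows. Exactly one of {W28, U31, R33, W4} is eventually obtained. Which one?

U40 and T26 hold, so R12 follows (Rule 5).
From T26, R12, and S40, Rule 1 gives Q25.
From Q25, U40, and T26, Rule 3 gives W4.
U31 would need R33 (Rule 7), but R33 is never established. R33 would need W4, T8, and W28 (Rule 6), but W28 is never established. No rule produces W28, and it is not given.

W4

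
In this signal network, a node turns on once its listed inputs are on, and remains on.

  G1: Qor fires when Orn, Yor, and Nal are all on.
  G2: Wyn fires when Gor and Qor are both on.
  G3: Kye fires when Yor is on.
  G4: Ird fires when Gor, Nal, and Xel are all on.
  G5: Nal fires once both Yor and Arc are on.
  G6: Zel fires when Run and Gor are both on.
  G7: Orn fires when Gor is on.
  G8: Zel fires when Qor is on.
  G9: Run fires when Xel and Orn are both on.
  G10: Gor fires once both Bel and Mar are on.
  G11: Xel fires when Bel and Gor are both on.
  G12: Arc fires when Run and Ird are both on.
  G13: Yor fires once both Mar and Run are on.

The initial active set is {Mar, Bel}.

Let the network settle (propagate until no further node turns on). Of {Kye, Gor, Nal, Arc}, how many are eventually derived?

2

Bel and Mar are on, so Gor fires (G10).
G11: Bel and Gor on → Xel on.
G7: Gor on → Orn on.
Xel and Orn are on, so Run fires (G9).
Mar and Run are on, so Yor fires (G13).
Yor is on, so Kye fires (G3).
Kye: reached.
Gor: reached.
Nal would need Yor and Arc (G5), but Arc never turns on.
Arc would need Run and Ird (G12), but Ird never turns on.
Reached: Kye and Gor — 2 of the 4.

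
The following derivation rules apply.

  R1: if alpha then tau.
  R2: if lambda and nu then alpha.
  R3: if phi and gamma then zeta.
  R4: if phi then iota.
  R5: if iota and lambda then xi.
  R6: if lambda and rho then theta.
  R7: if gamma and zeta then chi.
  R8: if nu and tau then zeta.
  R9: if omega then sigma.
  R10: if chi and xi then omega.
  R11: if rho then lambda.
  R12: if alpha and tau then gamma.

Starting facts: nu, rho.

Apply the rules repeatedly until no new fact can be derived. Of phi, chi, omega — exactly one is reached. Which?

chi

rho holds, so lambda follows (R11).
From lambda and nu, R2 gives alpha.
alpha holds, so tau follows (R1).
From nu and tau, R8 gives zeta.
alpha and tau hold, so gamma follows (R12).
From gamma and zeta, R7 gives chi.
No rule produces phi, and it is not given. omega would need chi and xi (R10), but xi is never established.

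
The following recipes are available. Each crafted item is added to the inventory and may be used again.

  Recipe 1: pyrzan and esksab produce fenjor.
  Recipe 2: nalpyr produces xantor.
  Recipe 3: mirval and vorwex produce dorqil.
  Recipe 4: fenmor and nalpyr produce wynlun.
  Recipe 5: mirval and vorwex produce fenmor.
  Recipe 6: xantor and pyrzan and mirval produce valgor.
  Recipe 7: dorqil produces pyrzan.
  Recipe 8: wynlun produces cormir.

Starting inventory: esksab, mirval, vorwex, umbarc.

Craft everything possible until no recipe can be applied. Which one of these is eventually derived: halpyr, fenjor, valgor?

fenjor

mirval and vorwex → dorqil (Recipe 3).
Using Recipe 7, dorqil makes pyrzan.
Using Recipe 1, pyrzan and esksab make fenjor.
valgor would need xantor, pyrzan, and mirval (Recipe 6), but xantor is never obtained. No rule produces halpyr, and it is not given.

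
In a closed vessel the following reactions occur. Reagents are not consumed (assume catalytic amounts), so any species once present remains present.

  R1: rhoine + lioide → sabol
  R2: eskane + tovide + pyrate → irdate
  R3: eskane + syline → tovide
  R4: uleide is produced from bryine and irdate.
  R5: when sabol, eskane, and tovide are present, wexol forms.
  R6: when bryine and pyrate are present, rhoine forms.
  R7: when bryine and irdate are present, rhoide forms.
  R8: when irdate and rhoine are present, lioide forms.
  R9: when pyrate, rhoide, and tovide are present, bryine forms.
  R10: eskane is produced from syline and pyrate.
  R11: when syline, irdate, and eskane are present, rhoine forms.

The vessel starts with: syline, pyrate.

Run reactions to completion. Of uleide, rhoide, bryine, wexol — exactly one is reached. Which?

wexol

syline and pyrate present → eskane forms (R10).
eskane and syline present → tovide forms (R3).
eskane, tovide, and pyrate present → irdate forms (R2).
syline, irdate, and eskane present → rhoine forms (R11).
irdate and rhoine present → lioide forms (R8).
rhoine and lioide present → sabol forms (R1).
sabol, eskane, and tovide present → wexol forms (R5).
rhoide would need bryine and irdate (R7), but bryine never forms. uleide would need bryine and irdate (R4), but bryine never forms. bryine would need pyrate, rhoide, and tovide (R9), but rhoide never forms.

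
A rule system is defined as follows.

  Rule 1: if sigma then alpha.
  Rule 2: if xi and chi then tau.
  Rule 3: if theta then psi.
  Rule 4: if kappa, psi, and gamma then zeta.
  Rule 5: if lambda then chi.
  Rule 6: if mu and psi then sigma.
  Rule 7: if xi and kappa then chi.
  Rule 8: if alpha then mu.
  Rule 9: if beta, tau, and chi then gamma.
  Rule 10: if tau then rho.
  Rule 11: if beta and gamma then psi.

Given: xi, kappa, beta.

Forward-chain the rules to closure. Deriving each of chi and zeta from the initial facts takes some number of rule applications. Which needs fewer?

chi

chi: From xi and kappa, Rule 7 gives chi. [1 rule application]
zeta: From xi and kappa, Rule 7 gives chi. From xi and chi, Rule 2 gives tau. beta, tau, and chi hold, so gamma follows (Rule 9). From beta and gamma, Rule 11 gives psi. kappa, psi, and gamma hold, so zeta follows (Rule 4). [5 rule applications]
chi needs fewer.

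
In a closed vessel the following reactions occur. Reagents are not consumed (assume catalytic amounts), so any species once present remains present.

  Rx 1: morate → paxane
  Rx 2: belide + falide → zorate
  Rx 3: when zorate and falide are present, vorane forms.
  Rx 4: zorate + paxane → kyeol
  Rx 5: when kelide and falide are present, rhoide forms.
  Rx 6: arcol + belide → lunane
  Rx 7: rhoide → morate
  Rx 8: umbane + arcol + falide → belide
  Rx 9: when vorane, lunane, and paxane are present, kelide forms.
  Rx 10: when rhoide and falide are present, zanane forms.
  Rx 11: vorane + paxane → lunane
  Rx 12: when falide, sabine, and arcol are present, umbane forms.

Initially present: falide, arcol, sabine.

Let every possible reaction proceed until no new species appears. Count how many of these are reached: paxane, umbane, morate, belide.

falide, sabine, and arcol present → umbane forms (Rx 12).
umbane, arcol, and falide present → belide forms (Rx 8).
paxane would need morate (Rx 1), but morate never forms.
umbane: reached.
morate would need rhoide (Rx 7), but rhoide never forms.
belide: reached.
Reached: umbane and belide — 2 of the 4.

2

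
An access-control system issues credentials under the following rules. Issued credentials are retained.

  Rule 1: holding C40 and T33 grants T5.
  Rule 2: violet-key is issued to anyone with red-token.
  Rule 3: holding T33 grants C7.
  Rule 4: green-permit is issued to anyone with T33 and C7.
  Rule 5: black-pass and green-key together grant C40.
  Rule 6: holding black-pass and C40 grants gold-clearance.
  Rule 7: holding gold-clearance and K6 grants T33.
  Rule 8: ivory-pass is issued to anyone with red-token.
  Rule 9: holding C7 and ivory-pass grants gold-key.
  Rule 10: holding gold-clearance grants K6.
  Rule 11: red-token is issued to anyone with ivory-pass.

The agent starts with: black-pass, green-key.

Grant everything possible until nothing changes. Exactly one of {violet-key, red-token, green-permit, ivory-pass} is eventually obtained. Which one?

green-permit

Holding black-pass and green-key grants C40 (Rule 5).
Holding black-pass and C40 grants gold-clearance (Rule 6).
Holding gold-clearance grants K6 (Rule 10).
Holding gold-clearance and K6 grants T33 (Rule 7).
Holding T33 grants C7 (Rule 3).
Holding T33 and C7 grants green-permit (Rule 4).
violet-key would need red-token (Rule 2), but red-token is never granted. ivory-pass would need red-token (Rule 8), but red-token is never granted. red-token would need ivory-pass (Rule 11), but ivory-pass is never granted.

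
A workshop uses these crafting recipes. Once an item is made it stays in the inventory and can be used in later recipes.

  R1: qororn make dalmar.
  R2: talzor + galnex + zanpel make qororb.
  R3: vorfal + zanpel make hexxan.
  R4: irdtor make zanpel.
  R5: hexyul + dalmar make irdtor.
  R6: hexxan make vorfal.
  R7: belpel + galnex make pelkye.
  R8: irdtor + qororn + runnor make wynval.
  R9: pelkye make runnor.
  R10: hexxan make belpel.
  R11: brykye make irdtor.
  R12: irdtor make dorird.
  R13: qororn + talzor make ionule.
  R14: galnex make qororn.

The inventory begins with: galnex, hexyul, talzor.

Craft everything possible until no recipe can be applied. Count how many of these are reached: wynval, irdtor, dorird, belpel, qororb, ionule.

Using R14, galnex makes qororn.
Using R13, qororn and talzor make ionule.
Using R1, qororn makes dalmar.
hexyul + dalmar → irdtor (R5).
irdtor → dorird (R12).
Using R4, irdtor makes zanpel.
Using R2, talzor, galnex, and zanpel make qororb.
wynval would need irdtor, qororn, and runnor (R8), but runnor is never obtained.
irdtor: reached.
dorird: reached.
belpel would need hexxan (R10), but hexxan is never obtained.
qororb: reached.
ionule: reached.
Reached: irdtor, dorird, qororb, and ionule — 4 of the 6.

4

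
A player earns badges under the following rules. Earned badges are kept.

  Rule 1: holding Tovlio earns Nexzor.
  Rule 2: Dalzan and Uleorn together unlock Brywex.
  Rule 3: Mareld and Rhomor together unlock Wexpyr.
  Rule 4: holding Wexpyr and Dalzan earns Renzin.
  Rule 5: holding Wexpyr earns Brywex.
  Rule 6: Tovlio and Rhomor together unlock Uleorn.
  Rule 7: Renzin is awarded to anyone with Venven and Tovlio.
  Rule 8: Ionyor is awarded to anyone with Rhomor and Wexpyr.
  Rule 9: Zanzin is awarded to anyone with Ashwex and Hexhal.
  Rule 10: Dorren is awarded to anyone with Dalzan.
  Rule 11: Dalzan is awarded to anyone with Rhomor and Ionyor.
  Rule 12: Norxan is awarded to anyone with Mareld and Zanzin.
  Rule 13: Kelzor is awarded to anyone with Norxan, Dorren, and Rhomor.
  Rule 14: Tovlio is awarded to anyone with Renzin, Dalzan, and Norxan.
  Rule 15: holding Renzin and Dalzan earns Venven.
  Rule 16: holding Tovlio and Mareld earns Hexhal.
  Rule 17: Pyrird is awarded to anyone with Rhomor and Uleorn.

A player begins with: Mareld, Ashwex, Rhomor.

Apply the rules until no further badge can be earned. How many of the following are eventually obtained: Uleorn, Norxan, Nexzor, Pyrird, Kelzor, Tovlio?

Uleorn would need Tovlio and Rhomor (Rule 6), but Tovlio is never earned.
Norxan would need Mareld and Zanzin (Rule 12), but Zanzin is never earned.
Nexzor would need Tovlio (Rule 1), but Tovlio is never earned.
Pyrird would need Rhomor and Uleorn (Rule 17), but Uleorn is never earned.
Kelzor would need Norxan, Dorren, and Rhomor (Rule 13), but Norxan is never earned.
Tovlio would need Renzin, Dalzan, and Norxan (Rule 14), but Norxan is never earned.
None of the 6 are reached.

0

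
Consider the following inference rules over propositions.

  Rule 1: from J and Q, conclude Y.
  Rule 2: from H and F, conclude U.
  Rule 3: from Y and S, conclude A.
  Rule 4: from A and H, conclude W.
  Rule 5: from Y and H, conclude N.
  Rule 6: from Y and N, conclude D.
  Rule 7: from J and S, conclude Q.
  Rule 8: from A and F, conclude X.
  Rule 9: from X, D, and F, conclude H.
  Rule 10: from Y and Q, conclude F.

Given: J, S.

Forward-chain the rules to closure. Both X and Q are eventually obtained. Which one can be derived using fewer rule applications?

Q

Q: J and S hold, so Q follows (Rule 7). [1 rule application]
X: From J and S, Rule 7 gives Q. From J and Q, Rule 1 gives Y. Y and S hold, so A follows (Rule 3). From Y and Q, Rule 10 gives F. From A and F, Rule 8 gives X. [5 rule applications]
Q needs fewer.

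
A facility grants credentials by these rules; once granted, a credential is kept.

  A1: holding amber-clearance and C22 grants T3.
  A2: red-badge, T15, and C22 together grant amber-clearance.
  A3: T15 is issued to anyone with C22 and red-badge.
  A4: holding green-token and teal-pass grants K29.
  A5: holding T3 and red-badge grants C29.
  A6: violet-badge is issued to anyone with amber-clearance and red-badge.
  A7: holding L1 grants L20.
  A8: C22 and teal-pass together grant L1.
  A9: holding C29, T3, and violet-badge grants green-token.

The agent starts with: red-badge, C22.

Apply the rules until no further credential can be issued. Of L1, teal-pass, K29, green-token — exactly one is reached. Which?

Holding C22 and red-badge grants T15 (A3).
Holding red-badge, T15, and C22 grants amber-clearance (A2).
Holding amber-clearance and C22 grants T3 (A1).
Holding amber-clearance and red-badge grants violet-badge (A6).
Holding T3 and red-badge grants C29 (A5).
Holding C29, T3, and violet-badge grants green-token (A9).
L1 would need C22 and teal-pass (A8), but teal-pass is never granted. K29 would need green-token and teal-pass (A4), but teal-pass is never granted. No rule produces teal-pass, and it is not given.

green-token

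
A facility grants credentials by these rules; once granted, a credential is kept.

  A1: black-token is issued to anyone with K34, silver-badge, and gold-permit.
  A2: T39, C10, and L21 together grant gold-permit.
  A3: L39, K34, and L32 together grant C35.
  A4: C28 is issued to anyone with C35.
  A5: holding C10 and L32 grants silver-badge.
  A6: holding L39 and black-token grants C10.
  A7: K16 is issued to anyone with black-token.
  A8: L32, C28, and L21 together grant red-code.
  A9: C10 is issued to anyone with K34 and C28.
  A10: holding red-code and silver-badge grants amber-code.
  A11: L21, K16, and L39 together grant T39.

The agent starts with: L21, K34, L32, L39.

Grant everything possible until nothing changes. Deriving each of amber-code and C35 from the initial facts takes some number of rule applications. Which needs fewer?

C35: Holding L39, K34, and L32 grants C35 (A3). [1 rule application]
amber-code: Holding L39, K34, and L32 grants C35 (A3). Holding C35 grants C28 (A4). Holding L32, C28, and L21 grants red-code (A8). Holding K34 and C28 grants C10 (A9). Holding C10 and L32 grants silver-badge (A5). Holding red-code and silver-badge grants amber-code (A10). [6 rule applications]
C35 needs fewer.

C35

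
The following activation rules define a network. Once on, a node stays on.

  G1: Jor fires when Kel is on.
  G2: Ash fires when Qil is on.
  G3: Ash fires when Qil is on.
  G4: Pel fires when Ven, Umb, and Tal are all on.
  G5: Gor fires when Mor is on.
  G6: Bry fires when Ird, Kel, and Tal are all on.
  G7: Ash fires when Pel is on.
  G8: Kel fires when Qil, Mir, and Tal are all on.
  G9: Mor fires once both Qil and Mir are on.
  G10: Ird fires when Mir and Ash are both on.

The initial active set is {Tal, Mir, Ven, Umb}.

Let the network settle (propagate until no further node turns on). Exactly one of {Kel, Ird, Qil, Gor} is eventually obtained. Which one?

G4: Ven, Umb, and Tal on → Pel on.
G7: Pel on → Ash on.
Mir and Ash are on, so Ird fires (G10).
Kel would need Qil, Mir, and Tal (G8), but Qil never turns on. No rule produces Qil, and it is not given. Gor would need Mor (G5), but Mor never turns on.

Ird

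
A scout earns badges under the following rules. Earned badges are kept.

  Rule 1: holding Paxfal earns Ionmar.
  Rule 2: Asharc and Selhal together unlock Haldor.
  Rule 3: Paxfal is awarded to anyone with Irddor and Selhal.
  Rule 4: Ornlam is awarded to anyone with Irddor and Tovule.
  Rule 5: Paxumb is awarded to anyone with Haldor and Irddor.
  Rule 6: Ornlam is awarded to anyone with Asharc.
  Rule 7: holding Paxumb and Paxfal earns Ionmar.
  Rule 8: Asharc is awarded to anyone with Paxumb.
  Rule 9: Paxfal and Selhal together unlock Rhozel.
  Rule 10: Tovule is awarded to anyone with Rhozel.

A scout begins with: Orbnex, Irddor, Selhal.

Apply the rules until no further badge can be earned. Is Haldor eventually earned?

No

Haldor would need Asharc and Selhal (Rule 2), but Asharc is never earned.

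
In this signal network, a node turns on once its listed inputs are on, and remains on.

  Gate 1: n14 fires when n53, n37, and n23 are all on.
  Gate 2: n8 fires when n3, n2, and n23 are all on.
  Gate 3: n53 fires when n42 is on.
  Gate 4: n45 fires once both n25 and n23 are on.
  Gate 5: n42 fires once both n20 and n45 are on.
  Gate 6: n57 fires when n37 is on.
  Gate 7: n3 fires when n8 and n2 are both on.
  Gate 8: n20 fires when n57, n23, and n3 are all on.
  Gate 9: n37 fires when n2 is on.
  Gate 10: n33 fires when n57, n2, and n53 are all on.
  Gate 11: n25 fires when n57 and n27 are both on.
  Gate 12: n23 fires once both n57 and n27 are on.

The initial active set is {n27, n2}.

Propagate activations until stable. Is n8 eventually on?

No

n8 would need n3, n2, and n23 (Gate 2), but n3 never turns on.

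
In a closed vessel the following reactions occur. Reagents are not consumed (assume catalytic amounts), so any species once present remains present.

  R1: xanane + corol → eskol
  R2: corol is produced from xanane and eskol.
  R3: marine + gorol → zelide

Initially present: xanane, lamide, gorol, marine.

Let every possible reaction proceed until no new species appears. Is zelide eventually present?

marine and gorol present → zelide forms (R3).

Yes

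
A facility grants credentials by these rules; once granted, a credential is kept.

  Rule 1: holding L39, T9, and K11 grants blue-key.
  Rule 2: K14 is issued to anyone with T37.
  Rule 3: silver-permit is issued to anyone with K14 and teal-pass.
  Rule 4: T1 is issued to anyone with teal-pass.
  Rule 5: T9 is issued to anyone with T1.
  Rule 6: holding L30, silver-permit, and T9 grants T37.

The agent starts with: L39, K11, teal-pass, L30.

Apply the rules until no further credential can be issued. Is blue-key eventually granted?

Holding teal-pass grants T1 (Rule 4).
Holding T1 grants T9 (Rule 5).
Holding L39, T9, and K11 grants blue-key (Rule 1).

Yes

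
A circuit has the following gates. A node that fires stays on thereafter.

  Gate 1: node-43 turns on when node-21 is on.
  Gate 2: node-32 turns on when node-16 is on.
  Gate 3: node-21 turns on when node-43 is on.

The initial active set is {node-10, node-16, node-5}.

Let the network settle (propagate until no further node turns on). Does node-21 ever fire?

No

node-21 would need node-43 (Gate 3), but node-43 never turns on.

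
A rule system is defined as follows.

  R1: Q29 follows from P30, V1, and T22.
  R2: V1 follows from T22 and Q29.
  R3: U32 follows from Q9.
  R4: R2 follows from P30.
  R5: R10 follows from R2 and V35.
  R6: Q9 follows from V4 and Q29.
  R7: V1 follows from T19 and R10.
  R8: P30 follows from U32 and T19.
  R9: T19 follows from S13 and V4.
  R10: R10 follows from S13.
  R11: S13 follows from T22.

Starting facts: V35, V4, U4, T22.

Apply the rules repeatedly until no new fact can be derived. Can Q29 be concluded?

No

Q29 would need P30, V1, and T22 (R1), but P30 is never established.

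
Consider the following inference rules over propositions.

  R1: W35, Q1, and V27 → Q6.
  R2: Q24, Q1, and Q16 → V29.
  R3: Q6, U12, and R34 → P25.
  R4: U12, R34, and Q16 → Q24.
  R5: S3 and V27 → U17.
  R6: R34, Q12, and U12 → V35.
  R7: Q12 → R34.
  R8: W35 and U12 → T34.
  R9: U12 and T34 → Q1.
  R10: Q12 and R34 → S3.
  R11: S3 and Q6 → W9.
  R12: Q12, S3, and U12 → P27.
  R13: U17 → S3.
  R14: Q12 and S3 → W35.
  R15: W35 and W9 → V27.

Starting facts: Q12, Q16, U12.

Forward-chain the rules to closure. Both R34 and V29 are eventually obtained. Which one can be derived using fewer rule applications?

R34: From Q12, R7 gives R34. [1 rule application]
V29: Q12 holds, so R34 follows (R7). U12, R34, and Q16 hold, so Q24 follows (R4). From Q12 and R34, R10 gives S3. Q12 and S3 hold, so W35 follows (R14). From W35 and U12, R8 gives T34. From U12 and T34, R9 gives Q1. Q24, Q1, and Q16 hold, so V29 follows (R2). [7 rule applications]
R34 needs fewer.

R34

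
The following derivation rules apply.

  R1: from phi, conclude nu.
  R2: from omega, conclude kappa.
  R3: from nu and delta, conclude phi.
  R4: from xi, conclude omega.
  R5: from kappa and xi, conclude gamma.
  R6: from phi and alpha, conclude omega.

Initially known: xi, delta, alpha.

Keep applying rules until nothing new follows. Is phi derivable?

phi would need nu and delta (R3), but nu is never established.

No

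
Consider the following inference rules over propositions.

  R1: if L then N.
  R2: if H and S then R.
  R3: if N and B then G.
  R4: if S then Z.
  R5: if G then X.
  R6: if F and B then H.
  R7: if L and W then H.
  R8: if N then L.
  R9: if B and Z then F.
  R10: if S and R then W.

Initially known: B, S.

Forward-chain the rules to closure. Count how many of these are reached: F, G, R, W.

S holds, so Z follows (R4).
From B and Z, R9 gives F.
From F and B, R6 gives H.
H and S hold, so R follows (R2).
From S and R, R10 gives W.
F: reached.
G would need N and B (R3), but N is never established.
R: reached.
W: reached.
Reached: F, R, and W — 3 of the 4.

3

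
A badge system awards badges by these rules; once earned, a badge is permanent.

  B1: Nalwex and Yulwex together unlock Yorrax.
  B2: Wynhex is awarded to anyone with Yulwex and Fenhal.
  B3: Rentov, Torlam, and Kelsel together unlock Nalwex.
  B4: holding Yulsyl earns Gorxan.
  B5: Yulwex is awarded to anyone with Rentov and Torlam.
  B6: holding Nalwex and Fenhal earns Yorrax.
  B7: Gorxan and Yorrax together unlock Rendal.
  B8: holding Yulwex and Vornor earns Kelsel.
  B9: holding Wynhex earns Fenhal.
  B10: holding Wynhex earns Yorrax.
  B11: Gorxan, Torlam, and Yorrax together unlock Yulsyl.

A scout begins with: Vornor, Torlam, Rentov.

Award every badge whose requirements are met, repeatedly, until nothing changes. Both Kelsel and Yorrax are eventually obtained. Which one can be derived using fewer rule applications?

Kelsel

Kelsel: With Rentov and Torlam, Yulwex is earned (B5). With Yulwex and Vornor, Kelsel is earned (B8). [2 rule applications]
Yorrax: With Rentov and Torlam, Yulwex is earned (B5). With Yulwex and Vornor, Kelsel is earned (B8). With Rentov, Torlam, and Kelsel, Nalwex is earned (B3). With Nalwex and Yulwex, Yorrax is earned (B1). [4 rule applications]
Kelsel needs fewer.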